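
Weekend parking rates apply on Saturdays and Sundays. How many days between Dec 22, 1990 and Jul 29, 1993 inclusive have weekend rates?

272

Dec 22, 1990 is a Saturday.
The range spans 951 days (inclusive of both endpoints).
951 = 7 × 135 + 6, so there are 135 full weeks plus 6 extra days.
Each full week contributes 2 weekend days (Sat, Sun): 135 × 2 = 270.
The 6 extra days are Sat, Sun, Mon, Tue, Wed, Thu — 2 of them qualify.
Total: 270 + 2 = 272.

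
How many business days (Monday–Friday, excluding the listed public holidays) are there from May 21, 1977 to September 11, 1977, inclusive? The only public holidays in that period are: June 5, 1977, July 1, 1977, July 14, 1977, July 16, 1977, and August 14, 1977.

78

May 21, 1977 is a Saturday.
The range spans 114 days (inclusive of both endpoints).
114 = 7 × 16 + 2, so there are 16 full weeks plus 2 extra days.
Each full week contributes 5 weekdays (Mon–Fri): 16 × 5 = 80.
The 2 extra days are Sat, Sun — none qualify.
Total: 80 + 0 = 80.
Holidays: June 5, 1977 (Sun); July 1, 1977 (Fri); July 14, 1977 (Thu); July 16, 1977 (Sat); August 14, 1977 (Sun).
2 of the 5 holidays fall on weekdays; the rest are weekends and were already excluded.
Business days: 80 − 2 = 78.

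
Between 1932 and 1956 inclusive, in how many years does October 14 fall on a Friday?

Day of week of October 14 in each year:
1932: Fri ✓, 1933: Sat, 1934: Sun, 1935: Mon, 1936: Wed, 1937: Thu, 1938: Fri ✓, 1939: Sat, 1940: Mon, 1941: Tue, 1942: Wed, 1943: Thu, 1944: Sat, 1945: Sun, 1946: Mon, 1947: Tue, 1948: Thu, 1949: Fri ✓, 1950: Sat, 1951: Sun, 1952: Tue, 1953: Wed, 1954: Thu, 1955: Fri ✓, 1956: Sun
Fridays: 1932, 1938, 1949, 1955.

4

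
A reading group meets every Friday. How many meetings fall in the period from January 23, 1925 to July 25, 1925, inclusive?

27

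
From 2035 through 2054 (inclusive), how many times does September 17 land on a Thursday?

Day of week of September 17 in each year:
2035: Mon, 2036: Wed, 2037: Thu ✓, 2038: Fri, 2039: Sat, 2040: Mon, 2041: Tue, 2042: Wed, 2043: Thu ✓, 2044: Sat, 2045: Sun, 2046: Mon, 2047: Tue, 2048: Thu ✓, 2049: Fri, 2050: Sat, 2051: Sun, 2052: Tue, 2053: Wed, 2054: Thu ✓
Thursdays: 2037, 2043, 2048, 2054.

4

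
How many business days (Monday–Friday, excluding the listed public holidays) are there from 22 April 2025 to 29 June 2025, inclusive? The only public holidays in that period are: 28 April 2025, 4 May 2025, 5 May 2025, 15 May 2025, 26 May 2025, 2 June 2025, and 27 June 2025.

22 April 2025 is a Tuesday.
That's 69 days from start to end, counting both.
69 = 7 × 9 + 6, so there are 9 full weeks plus 6 extra days.
Each full week contributes 5 weekdays (Mon–Fri): 9 × 5 = 45.
The 6 extra days are Tue, Wed, Thu, Fri, Sat, Sun — 4 of them qualify.
Total: 45 + 4 = 49.
Holidays: 28 April 2025 (Mon); 4 May 2025 (Sun); 5 May 2025 (Mon); 15 May 2025 (Thu); 26 May 2025 (Mon); 2 June 2025 (Mon); 27 June 2025 (Fri).
6 of the 7 holidays fall on weekdays; the rest are weekends and were already excluded.
Business days: 49 − 6 = 43.

43 business days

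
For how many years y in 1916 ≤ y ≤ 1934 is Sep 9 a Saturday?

3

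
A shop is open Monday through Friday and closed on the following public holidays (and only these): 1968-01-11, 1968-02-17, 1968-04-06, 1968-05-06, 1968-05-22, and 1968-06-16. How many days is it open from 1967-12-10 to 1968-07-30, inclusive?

1967-12-10 is a Sunday.
That's 234 days from start to end, counting both.
234 = 7 × 33 + 3, so there are 33 full weeks plus 3 extra days.
Each full week contributes 5 weekdays (Mon–Fri): 33 × 5 = 165.
The 3 extra days are Sunday, Monday, Tuesday — 2 of them qualify.
Total: 165 + 2 = 167.
Holidays: 1968-01-11 (Thu); 1968-02-17 (Sat); 1968-04-06 (Sat); 1968-05-06 (Mon); 1968-05-22 (Wed); 1968-06-16 (Sun).
3 of the 6 holidays fall on weekdays; the rest are weekends and were already excluded.
Business days: 167 − 3 = 164.

164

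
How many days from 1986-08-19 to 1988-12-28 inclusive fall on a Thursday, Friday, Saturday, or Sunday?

492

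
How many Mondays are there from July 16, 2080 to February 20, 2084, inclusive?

187 Mondays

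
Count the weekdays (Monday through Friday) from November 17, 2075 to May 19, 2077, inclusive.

November 17, 2075 is a Sunday.
That's 550 days from start to end, counting both.
550 = 7 × 78 + 4, so there are 78 full weeks plus 4 extra days.
Each full week contributes 5 weekdays (Mon–Fri): 78 × 5 = 390.
The 4 extra days are Sunday, Monday, Tuesday, Wednesday — 3 of them qualify.
Total: 390 + 3 = 393.

393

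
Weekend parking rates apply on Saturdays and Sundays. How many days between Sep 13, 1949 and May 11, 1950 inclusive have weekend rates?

68

Sep 13, 1949 is a Tuesday.
That's 241 days from start to end, counting both.
241 = 7 × 34 + 3, so there are 34 full weeks plus 3 extra days.
Each full week contributes 2 weekend days (Sat, Sun): 34 × 2 = 68.
The 3 extra days are Tuesday, Wednesday, Thursday — none qualify.
Total: 68 + 0 = 68.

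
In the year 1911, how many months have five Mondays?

A month has five Mondays exactly when Monday falls within its first (length − 28) days.
Jan: 31 days, starts Sun → 5 of Sun, Mon, Tue ✓
Feb: 28 days, starts Wed → 5 of (none)
Mar: 31 days, starts Wed → 5 of Wed, Thu, Fri
Apr: 30 days, starts Sat → 5 of Sat, Sun
May: 31 days, starts Mon → 5 of Mon, Tue, Wed ✓
Jun: 30 days, starts Thu → 5 of Thu, Fri
Jul: 31 days, starts Sat → 5 of Sat, Sun, Mon ✓
Aug: 31 days, starts Tue → 5 of Tue, Wed, Thu
Sep: 30 days, starts Fri → 5 of Fri, Sat
Oct: 31 days, starts Sun → 5 of Sun, Mon, Tue ✓
Nov: 30 days, starts Wed → 5 of Wed, Thu
Dec: 31 days, starts Fri → 5 of Fri, Sat, Sun
Months with five Mondays: Jan, May, Jul, Oct.

4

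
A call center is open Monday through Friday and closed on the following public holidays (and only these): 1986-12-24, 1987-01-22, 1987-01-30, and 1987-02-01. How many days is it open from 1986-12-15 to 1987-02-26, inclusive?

1986-12-15 is a Monday.
From 1986-12-15 to 1987-02-26 is 74 days inclusive.
74 = 7 × 10 + 4, so there are 10 full weeks plus 4 extra days.
Each full week contributes 5 weekdays (Mon–Fri): 10 × 5 = 50.
The 4 extra days are Mon, Tue, Wed, Thu — 4 of them qualify.
Total: 50 + 4 = 54.
Holidays: 1986-12-24 (Wed); 1987-01-22 (Thu); 1987-01-30 (Fri); 1987-02-01 (Sun).
3 of the 4 holidays fall on weekdays; the rest are weekends and were already excluded.
Business days: 54 − 3 = 51.

51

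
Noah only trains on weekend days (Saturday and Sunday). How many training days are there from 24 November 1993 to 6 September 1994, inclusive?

82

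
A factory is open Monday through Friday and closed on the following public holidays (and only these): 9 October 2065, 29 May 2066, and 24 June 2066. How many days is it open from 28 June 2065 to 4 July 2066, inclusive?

263

28 June 2065 is a Sunday.
That's 372 days from start to end, counting both.
372 = 7 × 53 + 1, so there are 53 full weeks plus 1 extra day.
Each full week contributes 5 weekdays (Mon–Fri): 53 × 5 = 265.
The 1 extra day is Sunday — none qualify.
Total: 265 + 0 = 265.
Holidays: 9 October 2065 (Fri); 29 May 2066 (Sat); 24 June 2066 (Thu).
2 of the 3 holidays fall on weekdays; the rest are weekends and were already excluded.
Business days: 265 − 2 = 263.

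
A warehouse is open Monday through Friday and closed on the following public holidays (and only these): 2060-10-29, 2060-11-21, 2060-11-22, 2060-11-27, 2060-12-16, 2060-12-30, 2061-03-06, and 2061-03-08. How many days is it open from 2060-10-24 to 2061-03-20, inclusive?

2060-10-24 is a Sunday.
That's 148 days from start to end, counting both.
148 = 7 × 21 + 1, so there are 21 full weeks plus 1 extra day.
Each full week contributes 5 weekdays (Mon–Fri): 21 × 5 = 105.
The 1 extra day is Sun — none qualify.
Total: 105 + 0 = 105.
Holidays: 2060-10-29 (Fri); 2060-11-21 (Sun); 2060-11-22 (Mon); 2060-11-27 (Sat); 2060-12-16 (Thu); 2060-12-30 (Thu); 2061-03-06 (Sun); 2061-03-08 (Tue).
5 of the 8 holidays fall on weekdays; the rest are weekends and were already excluded.
Business days: 105 − 5 = 100.

100 business days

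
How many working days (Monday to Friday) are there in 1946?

261 weekdays

Jan 1, 1946 is a Tuesday.
That's 365 days from start to end, counting both.
365 = 7 × 52 + 1, so there are 52 full weeks plus 1 extra day.
Each full week contributes 5 weekdays (Mon–Fri): 52 × 5 = 260.
The 1 extra day is Tuesday — 1 of them qualifies.
Total: 260 + 1 = 261.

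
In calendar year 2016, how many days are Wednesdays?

1 January 2016 is a Friday.
From 1 January 2016 to 31 December 2016 is 366 days inclusive.
366 = 7 × 52 + 2, so there are 52 full weeks plus 2 extra days.
Each full week contributes one Wednesday: 52 so far.
The 2 extra days are Fri, Sat — none qualify.
Total: 52 + 0 = 52.

52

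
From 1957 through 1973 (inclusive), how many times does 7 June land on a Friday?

Day of week of June 7 in each year:
1957: Fri ✓, 1958: Sat, 1959: Sun, 1960: Tue, 1961: Wed, 1962: Thu, 1963: Fri ✓, 1964: Sun, 1965: Mon, 1966: Tue, 1967: Wed, 1968: Fri ✓, 1969: Sat, 1970: Sun, 1971: Mon, 1972: Wed, 1973: Thu
Fridays: 1957, 1963, 1968.

3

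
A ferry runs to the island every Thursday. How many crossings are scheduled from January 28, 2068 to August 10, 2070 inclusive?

132

January 28, 2068 is a Saturday.
That's 926 days from start to end, counting both.
926 = 7 × 132 + 2, so there are 132 full weeks plus 2 extra days.
Each full week contributes one Thursday: 132 so far.
The 2 extra days are Saturday, Sunday — none qualify.
Total: 132 + 0 = 132.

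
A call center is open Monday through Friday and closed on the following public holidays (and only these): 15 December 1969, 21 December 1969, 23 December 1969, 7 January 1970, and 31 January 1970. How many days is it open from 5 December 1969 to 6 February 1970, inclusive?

5 December 1969 is a Friday.
That's 64 days from start to end, counting both.
64 = 7 × 9 + 1, so there are 9 full weeks plus 1 extra day.
Each full week contributes 5 weekdays (Mon–Fri): 9 × 5 = 45.
The 1 extra day is Friday — 1 of them qualifies.
Total: 45 + 1 = 46.
Holidays: 15 December 1969 (Mon); 21 December 1969 (Sun); 23 December 1969 (Tue); 7 January 1970 (Wed); 31 January 1970 (Sat).
3 of the 5 holidays fall on weekdays; the rest are weekends and were already excluded.
Business days: 46 − 3 = 43.

43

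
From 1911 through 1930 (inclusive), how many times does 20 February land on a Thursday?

3

Day of week of February 20 in each year:
1911: Mon, 1912: Tue, 1913: Thu ✓, 1914: Fri, 1915: Sat, 1916: Sun, 1917: Tue, 1918: Wed, 1919: Thu ✓, 1920: Fri, 1921: Sun, 1922: Mon, 1923: Tue, 1924: Wed, 1925: Fri, 1926: Sat, 1927: Sun, 1928: Mon, 1929: Wed, 1930: Thu ✓
Thursdays: 1913, 1919, 1930.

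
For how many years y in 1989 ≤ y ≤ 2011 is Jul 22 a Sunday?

3

Day of week of July 22 in each year:
1989: Sat, 1990: Sun ✓, 1991: Mon, 1992: Wed, 1993: Thu, 1994: Fri, 1995: Sat, 1996: Mon, 1997: Tue, 1998: Wed, 1999: Thu, 2000: Sat, 2001: Sun ✓, 2002: Mon, 2003: Tue, 2004: Thu, 2005: Fri, 2006: Sat, 2007: Sun ✓, 2008: Tue, 2009: Wed, 2010: Thu, 2011: Fri
Sundays: 1990, 2001, 2007.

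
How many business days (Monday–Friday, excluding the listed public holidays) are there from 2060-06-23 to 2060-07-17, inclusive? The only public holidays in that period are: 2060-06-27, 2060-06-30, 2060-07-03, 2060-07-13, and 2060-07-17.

16

2060-06-23 is a Wednesday.
From 2060-06-23 to 2060-07-17 is 25 days inclusive.
25 = 7 × 3 + 4, so there are 3 full weeks plus 4 extra days.
Each full week contributes 5 weekdays (Mon–Fri): 3 × 5 = 15.
The 4 extra days are Wed, Thu, Fri, Sat — 3 of them qualify.
Total: 15 + 3 = 18.
Holidays: 2060-06-27 (Sun); 2060-06-30 (Wed); 2060-07-03 (Sat); 2060-07-13 (Tue); 2060-07-17 (Sat).
2 of the 5 holidays fall on weekdays; the rest are weekends and were already excluded.
Business days: 18 − 2 = 16.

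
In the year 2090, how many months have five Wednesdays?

4

A month has five Wednesdays exactly when Wednesday falls within its first (length − 28) days.
Jan: 31 days, starts Sun → 5 of Sun, Mon, Tue
Feb: 28 days, starts Wed → 5 of (none)
Mar: 31 days, starts Wed → 5 of Wed, Thu, Fri ✓
Apr: 30 days, starts Sat → 5 of Sat, Sun
May: 31 days, starts Mon → 5 of Mon, Tue, Wed ✓
Jun: 30 days, starts Thu → 5 of Thu, Fri
Jul: 31 days, starts Sat → 5 of Sat, Sun, Mon
Aug: 31 days, starts Tue → 5 of Tue, Wed, Thu ✓
Sep: 30 days, starts Fri → 5 of Fri, Sat
Oct: 31 days, starts Sun → 5 of Sun, Mon, Tue
Nov: 30 days, starts Wed → 5 of Wed, Thu ✓
Dec: 31 days, starts Fri → 5 of Fri, Sat, Sun
Months with five Wednesdays: Mar, May, Aug, Nov.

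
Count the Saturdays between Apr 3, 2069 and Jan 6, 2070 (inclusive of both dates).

40

Apr 3, 2069 is a Wednesday.
From Apr 3, 2069 to Jan 6, 2070 is 279 days inclusive.
279 = 7 × 39 + 6, so there are 39 full weeks plus 6 extra days.
Each full week contributes one Saturday: 39 so far.
The 6 extra days are Wed, Thu, Fri, Sat, Sun, Mon — 1 of them qualifies.
Total: 39 + 1 = 40.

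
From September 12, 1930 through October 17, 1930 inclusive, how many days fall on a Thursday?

5 Thursdays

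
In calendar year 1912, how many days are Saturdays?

1 January 1912 is a Monday.
The range spans 366 days (inclusive of both endpoints).
366 = 7 × 52 + 2, so there are 52 full weeks plus 2 extra days.
Each full week contributes one Saturday: 52 so far.
The 2 extra days are Monday, Tuesday — none qualify.
Total: 52 + 0 = 52.

52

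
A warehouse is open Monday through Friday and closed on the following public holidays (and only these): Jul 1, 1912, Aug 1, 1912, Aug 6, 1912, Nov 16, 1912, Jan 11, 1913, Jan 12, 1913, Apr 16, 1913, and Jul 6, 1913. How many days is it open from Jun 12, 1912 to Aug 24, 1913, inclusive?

309

Jun 12, 1912 is a Wednesday.
That's 439 days from start to end, counting both.
439 = 7 × 62 + 5, so there are 62 full weeks plus 5 extra days.
Each full week contributes 5 weekdays (Mon–Fri): 62 × 5 = 310.
The 5 extra days are Wednesday, Thursday, Friday, Saturday, Sunday — 3 of them qualify.
Total: 310 + 3 = 313.
Holidays: Jul 1, 1912 (Mon); Aug 1, 1912 (Thu); Aug 6, 1912 (Tue); Nov 16, 1912 (Sat); Jan 11, 1913 (Sat); Jan 12, 1913 (Sun); Apr 16, 1913 (Wed); Jul 6, 1913 (Sun).
4 of the 8 holidays fall on weekdays; the rest are weekends and were already excluded.
Business days: 313 − 4 = 309.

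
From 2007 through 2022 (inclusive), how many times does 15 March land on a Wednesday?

1

Day of week of March 15 in each year:
2007: Thu, 2008: Sat, 2009: Sun, 2010: Mon, 2011: Tue, 2012: Thu, 2013: Fri, 2014: Sat, 2015: Sun, 2016: Tue, 2017: Wed ✓, 2018: Thu, 2019: Fri, 2020: Sun, 2021: Mon, 2022: Tue
Wednesdays: 2017.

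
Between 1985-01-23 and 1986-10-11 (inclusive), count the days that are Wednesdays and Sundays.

1985-01-23 is a Wednesday.
The range spans 627 days (inclusive of both endpoints).
627 = 7 × 89 + 4, so there are 89 full weeks plus 4 extra days.
Each full week contributes 2 days from the set (Wed, Sun): 89 × 2 = 178.
The 4 extra days are Wednesday, Thursday, Friday, Saturday — 1 of them qualifies.
Total: 178 + 1 = 179.

179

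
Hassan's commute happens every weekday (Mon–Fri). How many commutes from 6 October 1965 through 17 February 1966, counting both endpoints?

6 October 1965 is a Wednesday.
From 6 October 1965 to 17 February 1966 is 135 days inclusive.
135 = 7 × 19 + 2, so there are 19 full weeks plus 2 extra days.
Each full week contributes 5 weekdays (Mon–Fri): 19 × 5 = 95.
The 2 extra days are Wednesday, Thursday — 2 of them qualify.
Total: 95 + 2 = 97.

97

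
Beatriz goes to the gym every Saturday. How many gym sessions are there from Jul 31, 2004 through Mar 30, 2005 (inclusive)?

35

Jul 31, 2004 is a Saturday.
The range spans 243 days (inclusive of both endpoints).
243 = 7 × 34 + 5, so there are 34 full weeks plus 5 extra days.
Each full week contributes one Saturday: 34 so far.
The 5 extra days are Sat, Sun, Mon, Tue, Wed — 1 of them qualifies.
Total: 34 + 1 = 35.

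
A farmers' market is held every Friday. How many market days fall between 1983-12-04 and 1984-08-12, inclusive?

36 Fridays

1983-12-04 is a Sunday.
From 1983-12-04 to 1984-08-12 is 253 days inclusive.
253 = 7 × 36 + 1, so there are 36 full weeks plus 1 extra day.
Each full week contributes one Friday: 36 so far.
The 1 extra day is Sun — none qualify.
Total: 36 + 0 = 36.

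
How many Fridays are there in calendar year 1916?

January 1, 1916 is a Saturday.
From January 1, 1916 to December 31, 1916 is 366 days inclusive.
366 = 7 × 52 + 2, so there are 52 full weeks plus 2 extra days.
Each full week contributes one Friday: 52 so far.
The 2 extra days are Sat, Sun — none qualify.
Total: 52 + 0 = 52.

52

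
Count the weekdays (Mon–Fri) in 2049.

January 1, 2049 is a Friday.
From January 1, 2049 to December 31, 2049 is 365 days inclusive.
365 = 7 × 52 + 1, so there are 52 full weeks plus 1 extra day.
Each full week contributes 5 weekdays (Mon–Fri): 52 × 5 = 260.
The 1 extra day is Friday — 1 of them qualifies.
Total: 260 + 1 = 261.

261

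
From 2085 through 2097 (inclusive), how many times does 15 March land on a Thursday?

3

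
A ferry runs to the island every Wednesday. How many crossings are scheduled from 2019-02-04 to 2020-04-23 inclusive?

2019-02-04 is a Monday.
From 2019-02-04 to 2020-04-23 is 445 days inclusive.
445 = 7 × 63 + 4, so there are 63 full weeks plus 4 extra days.
Each full week contributes one Wednesday: 63 so far.
The 4 extra days are Monday, Tuesday, Wednesday, Thursday — 1 of them qualifies.
Total: 63 + 1 = 64.

64 Wednesdays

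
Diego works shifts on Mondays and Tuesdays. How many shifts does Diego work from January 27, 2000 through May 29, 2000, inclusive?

January 27, 2000 is a Thursday.
The range spans 124 days (inclusive of both endpoints).
124 = 7 × 17 + 5, so there are 17 full weeks plus 5 extra days.
Each full week contributes 2 days from the set (Mon, Tue): 17 × 2 = 34.
The 5 extra days are Thursday, Friday, Saturday, Sunday, Monday — 1 of them qualifies.
Total: 34 + 1 = 35.

35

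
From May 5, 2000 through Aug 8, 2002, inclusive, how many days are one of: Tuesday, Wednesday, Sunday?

354

May 5, 2000 is a Friday.
From May 5, 2000 to Aug 8, 2002 is 826 days inclusive.
826 = 7 × 118, so the span is exactly 118 full weeks.
Each full week contributes 3 days from the set (Tue, Wed, Sun): 118 × 3 = 354.
Total: 354.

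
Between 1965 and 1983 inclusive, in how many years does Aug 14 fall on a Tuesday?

2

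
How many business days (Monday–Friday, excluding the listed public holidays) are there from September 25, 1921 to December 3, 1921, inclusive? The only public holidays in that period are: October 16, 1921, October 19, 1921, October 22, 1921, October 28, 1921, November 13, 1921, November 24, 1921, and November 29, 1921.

September 25, 1921 is a Sunday.
That's 70 days from start to end, counting both.
70 = 7 × 10, so the span is exactly 10 full weeks.
Each full week contributes 5 weekdays (Mon–Fri): 10 × 5 = 50.
Holidays: October 16, 1921 (Sun); October 19, 1921 (Wed); October 22, 1921 (Sat); October 28, 1921 (Fri); November 13, 1921 (Sun); November 24, 1921 (Thu); November 29, 1921 (Tue).
4 of the 7 holidays fall on weekdays; the rest are weekends and were already excluded.
Business days: 50 − 4 = 46.

46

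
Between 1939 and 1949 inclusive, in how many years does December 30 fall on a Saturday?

2

Day of week of December 30 in each year:
1939: Sat ✓, 1940: Mon, 1941: Tue, 1942: Wed, 1943: Thu, 1944: Sat ✓, 1945: Sun, 1946: Mon, 1947: Tue, 1948: Thu, 1949: Fri
Saturdays: 1939, 1944.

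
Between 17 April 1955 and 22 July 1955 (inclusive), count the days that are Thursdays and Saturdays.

27

17 April 1955 is a Sunday.
That's 97 days from start to end, counting both.
97 = 7 × 13 + 6, so there are 13 full weeks plus 6 extra days.
Each full week contributes 2 days from the set (Thu, Sat): 13 × 2 = 26.
The 6 extra days are Sunday, Monday, Tuesday, Wednesday, Thursday, Friday — 1 of them qualifies.
Total: 26 + 1 = 27.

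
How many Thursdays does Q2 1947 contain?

1947-04-01 is a Tuesday.
That's 91 days from start to end, counting both.
91 = 7 × 13, so the span is exactly 13 full weeks.
Each full week contributes one Thursday: 13 so far.
Total: 13.

13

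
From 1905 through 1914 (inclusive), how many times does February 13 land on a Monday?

2

Day of week of February 13 in each year:
1905: Mon ✓, 1906: Tue, 1907: Wed, 1908: Thu, 1909: Sat, 1910: Sun, 1911: Mon ✓, 1912: Tue, 1913: Thu, 1914: Fri
Mondays: 1905, 1911.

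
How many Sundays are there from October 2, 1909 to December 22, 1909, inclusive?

October 2, 1909 is a Saturday.
The range spans 82 days (inclusive of both endpoints).
82 = 7 × 11 + 5, so there are 11 full weeks plus 5 extra days.
Each full week contributes one Sunday: 11 so far.
The 5 extra days are Sat, Sun, Mon, Tue, Wed — 1 of them qualifies.
Total: 11 + 1 = 12.

12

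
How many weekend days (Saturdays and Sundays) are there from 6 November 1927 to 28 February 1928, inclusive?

6 November 1927 is a Sunday.
From 6 November 1927 to 28 February 1928 is 115 days inclusive.
115 = 7 × 16 + 3, so there are 16 full weeks plus 3 extra days.
Each full week contributes 2 weekend days (Sat, Sun): 16 × 2 = 32.
The 3 extra days are Sunday, Monday, Tuesday — 1 of them qualifies.
Total: 32 + 1 = 33.

33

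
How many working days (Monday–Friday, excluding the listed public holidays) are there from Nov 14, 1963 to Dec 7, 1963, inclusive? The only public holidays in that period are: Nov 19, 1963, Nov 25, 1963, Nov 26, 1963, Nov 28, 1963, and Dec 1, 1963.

13 working days

Nov 14, 1963 is a Thursday.
From Nov 14, 1963 to Dec 7, 1963 is 24 days inclusive.
24 = 7 × 3 + 3, so there are 3 full weeks plus 3 extra days.
Each full week contributes 5 weekdays (Mon–Fri): 3 × 5 = 15.
The 3 extra days are Thursday, Friday, Saturday — 2 of them qualify.
Total: 15 + 2 = 17.
Holidays: Nov 19, 1963 (Tue); Nov 25, 1963 (Mon); Nov 26, 1963 (Tue); Nov 28, 1963 (Thu); Dec 1, 1963 (Sun).
4 of the 5 holidays fall on weekdays; the rest are weekends and were already excluded.
Business days: 17 − 4 = 13.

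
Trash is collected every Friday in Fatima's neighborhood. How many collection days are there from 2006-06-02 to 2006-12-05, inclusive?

27 Fridays

2006-06-02 is a Friday.
From 2006-06-02 to 2006-12-05 is 187 days inclusive.
187 = 7 × 26 + 5, so there are 26 full weeks plus 5 extra days.
Each full week contributes one Friday: 26 so far.
The 5 extra days are Friday, Saturday, Sunday, Monday, Tuesday — 1 of them qualifies.
Total: 26 + 1 = 27.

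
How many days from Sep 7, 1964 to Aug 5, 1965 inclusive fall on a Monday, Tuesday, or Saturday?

143

Sep 7, 1964 is a Monday.
From Sep 7, 1964 to Aug 5, 1965 is 333 days inclusive.
333 = 7 × 47 + 4, so there are 47 full weeks plus 4 extra days.
Each full week contributes 3 days from the set (Mon, Tue, Sat): 47 × 3 = 141.
The 4 extra days are Mon, Tue, Wed, Thu — 2 of them qualify.
Total: 141 + 2 = 143.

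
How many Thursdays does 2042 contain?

Jan 1, 2042 is a Wednesday.
That's 365 days from start to end, counting both.
365 = 7 × 52 + 1, so there are 52 full weeks plus 1 extra day.
Each full week contributes one Thursday: 52 so far.
The 1 extra day is Wed — none qualify.
Total: 52 + 0 = 52.

52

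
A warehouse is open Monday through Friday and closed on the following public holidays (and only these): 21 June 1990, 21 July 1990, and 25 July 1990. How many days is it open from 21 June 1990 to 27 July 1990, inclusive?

25

21 June 1990 is a Thursday.
The range spans 37 days (inclusive of both endpoints).
37 = 7 × 5 + 2, so there are 5 full weeks plus 2 extra days.
Each full week contributes 5 weekdays (Mon–Fri): 5 × 5 = 25.
The 2 extra days are Thu, Fri — 2 of them qualify.
Total: 25 + 2 = 27.
Holidays: 21 June 1990 (Thu); 21 July 1990 (Sat); 25 July 1990 (Wed).
2 of the 3 holidays fall on weekdays; the rest are weekends and were already excluded.
Business days: 27 − 2 = 25.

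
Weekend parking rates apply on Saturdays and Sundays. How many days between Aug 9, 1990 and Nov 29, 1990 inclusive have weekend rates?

32

Aug 9, 1990 is a Thursday.
From Aug 9, 1990 to Nov 29, 1990 is 113 days inclusive.
113 = 7 × 16 + 1, so there are 16 full weeks plus 1 extra day.
Each full week contributes 2 weekend days (Sat, Sun): 16 × 2 = 32.
The 1 extra day is Thu — none qualify.
Total: 32 + 0 = 32.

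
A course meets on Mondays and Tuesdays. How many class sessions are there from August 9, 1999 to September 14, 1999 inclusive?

12

August 9, 1999 is a Monday.
The range spans 37 days (inclusive of both endpoints).
37 = 7 × 5 + 2, so there are 5 full weeks plus 2 extra days.
Each full week contributes 2 days from the set (Mon, Tue): 5 × 2 = 10.
The 2 extra days are Mon, Tue — 2 of them qualify.
Total: 10 + 2 = 12.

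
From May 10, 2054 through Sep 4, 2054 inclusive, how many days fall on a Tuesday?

17 Tuesdays

May 10, 2054 is a Sunday.
That's 118 days from start to end, counting both.
118 = 7 × 16 + 6, so there are 16 full weeks plus 6 extra days.
Each full week contributes one Tuesday: 16 so far.
The 6 extra days are Sun, Mon, Tue, Wed, Thu, Fri — 1 of them qualifies.
Total: 16 + 1 = 17.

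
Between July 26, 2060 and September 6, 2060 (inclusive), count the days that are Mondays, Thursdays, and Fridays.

19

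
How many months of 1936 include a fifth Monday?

4

A month has five Mondays exactly when Monday falls within its first (length − 28) days.
Jan: 31 days, starts Wed → 5 of Wed, Thu, Fri
Feb: 29 days, starts Sat → 5 of Sat
Mar: 31 days, starts Sun → 5 of Sun, Mon, Tue ✓
Apr: 30 days, starts Wed → 5 of Wed, Thu
May: 31 days, starts Fri → 5 of Fri, Sat, Sun
Jun: 30 days, starts Mon → 5 of Mon, Tue ✓
Jul: 31 days, starts Wed → 5 of Wed, Thu, Fri
Aug: 31 days, starts Sat → 5 of Sat, Sun, Mon ✓
Sep: 30 days, starts Tue → 5 of Tue, Wed
Oct: 31 days, starts Thu → 5 of Thu, Fri, Sat
Nov: 30 days, starts Sun → 5 of Sun, Mon ✓
Dec: 31 days, starts Tue → 5 of Tue, Wed, Thu
Months with five Mondays: Mar, Jun, Aug, Nov.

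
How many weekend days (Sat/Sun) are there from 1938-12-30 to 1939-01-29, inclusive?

1938-12-30 is a Friday.
That's 31 days from start to end, counting both.
31 = 7 × 4 + 3, so there are 4 full weeks plus 3 extra days.
Each full week contributes 2 weekend days (Sat, Sun): 4 × 2 = 8.
The 3 extra days are Friday, Saturday, Sunday — 2 of them qualify.
Total: 8 + 2 = 10.

10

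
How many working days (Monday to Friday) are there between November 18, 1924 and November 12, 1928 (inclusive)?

1040 weekdays

November 18, 1924 is a Tuesday.
The range spans 1456 days (inclusive of both endpoints).
1456 = 7 × 208, so the span is exactly 208 full weeks.
Each full week contributes 5 weekdays (Mon–Fri): 208 × 5 = 1040.
Total: 1040.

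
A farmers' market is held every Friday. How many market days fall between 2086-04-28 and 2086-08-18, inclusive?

2086-04-28 is a Sunday.
The range spans 113 days (inclusive of both endpoints).
113 = 7 × 16 + 1, so there are 16 full weeks plus 1 extra day.
Each full week contributes one Friday: 16 so far.
The 1 extra day is Sunday — none qualify.
Total: 16 + 0 = 16.

16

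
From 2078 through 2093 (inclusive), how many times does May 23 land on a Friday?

Day of week of May 23 in each year:
2078: Mon, 2079: Tue, 2080: Thu, 2081: Fri ✓, 2082: Sat, 2083: Sun, 2084: Tue, 2085: Wed, 2086: Thu, 2087: Fri ✓, 2088: Sun, 2089: Mon, 2090: Tue, 2091: Wed, 2092: Fri ✓, 2093: Sat
Fridays: 2081, 2087, 2092.

3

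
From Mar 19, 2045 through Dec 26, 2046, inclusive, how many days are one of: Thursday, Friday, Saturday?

276

Mar 19, 2045 is a Sunday.
That's 648 days from start to end, counting both.
648 = 7 × 92 + 4, so there are 92 full weeks plus 4 extra days.
Each full week contributes 3 days from the set (Thu, Fri, Sat): 92 × 3 = 276.
The 4 extra days are Sun, Mon, Tue, Wed — none qualify.
Total: 276 + 0 = 276.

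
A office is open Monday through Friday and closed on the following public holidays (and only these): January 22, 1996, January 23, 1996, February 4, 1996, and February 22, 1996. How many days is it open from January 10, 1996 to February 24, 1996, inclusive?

30 business days

January 10, 1996 is a Wednesday.
The range spans 46 days (inclusive of both endpoints).
46 = 7 × 6 + 4, so there are 6 full weeks plus 4 extra days.
Each full week contributes 5 weekdays (Mon–Fri): 6 × 5 = 30.
The 4 extra days are Wednesday, Thursday, Friday, Saturday — 3 of them qualify.
Total: 30 + 3 = 33.
Holidays: January 22, 1996 (Mon); January 23, 1996 (Tue); February 4, 1996 (Sun); February 22, 1996 (Thu).
3 of the 4 holidays fall on weekdays; the rest are weekends and were already excluded.
Business days: 33 − 3 = 30.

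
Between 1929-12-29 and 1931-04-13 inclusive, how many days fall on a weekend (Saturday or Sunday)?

135

1929-12-29 is a Sunday.
The range spans 471 days (inclusive of both endpoints).
471 = 7 × 67 + 2, so there are 67 full weeks plus 2 extra days.
Each full week contributes 2 weekend days (Sat, Sun): 67 × 2 = 134.
The 2 extra days are Sunday, Monday — 1 of them qualifies.
Total: 134 + 1 = 135.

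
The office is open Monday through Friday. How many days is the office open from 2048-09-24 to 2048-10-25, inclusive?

22

2048-09-24 is a Thursday.
That's 32 days from start to end, counting both.
32 = 7 × 4 + 4, so there are 4 full weeks plus 4 extra days.
Each full week contributes 5 weekdays (Mon–Fri): 4 × 5 = 20.
The 4 extra days are Thu, Fri, Sat, Sun — 2 of them qualify.
Total: 20 + 2 = 22.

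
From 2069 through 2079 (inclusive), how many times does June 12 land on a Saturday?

Day of week of June 12 in each year:
2069: Wed, 2070: Thu, 2071: Fri, 2072: Sun, 2073: Mon, 2074: Tue, 2075: Wed, 2076: Fri, 2077: Sat ✓, 2078: Sun, 2079: Mon
Saturdays: 2077.

1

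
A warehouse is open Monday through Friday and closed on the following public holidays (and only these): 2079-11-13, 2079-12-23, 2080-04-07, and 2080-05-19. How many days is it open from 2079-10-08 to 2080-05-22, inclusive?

162

2079-10-08 is a Sunday.
The range spans 228 days (inclusive of both endpoints).
228 = 7 × 32 + 4, so there are 32 full weeks plus 4 extra days.
Each full week contributes 5 weekdays (Mon–Fri): 32 × 5 = 160.
The 4 extra days are Sunday, Monday, Tuesday, Wednesday — 3 of them qualify.
Total: 160 + 3 = 163.
Holidays: 2079-11-13 (Mon); 2079-12-23 (Sat); 2080-04-07 (Sun); 2080-05-19 (Sun).
1 of the 4 holidays fall on weekdays; the rest are weekends and were already excluded.
Business days: 163 − 1 = 162.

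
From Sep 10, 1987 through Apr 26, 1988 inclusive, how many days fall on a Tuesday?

33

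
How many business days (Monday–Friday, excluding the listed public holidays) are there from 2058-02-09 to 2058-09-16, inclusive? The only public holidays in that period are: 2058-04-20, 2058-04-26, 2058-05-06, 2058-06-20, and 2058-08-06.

152

2058-02-09 is a Saturday.
That's 220 days from start to end, counting both.
220 = 7 × 31 + 3, so there are 31 full weeks plus 3 extra days.
Each full week contributes 5 weekdays (Mon–Fri): 31 × 5 = 155.
The 3 extra days are Sat, Sun, Mon — 1 of them qualifies.
Total: 155 + 1 = 156.
Holidays: 2058-04-20 (Sat); 2058-04-26 (Fri); 2058-05-06 (Mon); 2058-06-20 (Thu); 2058-08-06 (Tue).
4 of the 5 holidays fall on weekdays; the rest are weekends and were already excluded.
Business days: 156 − 4 = 152.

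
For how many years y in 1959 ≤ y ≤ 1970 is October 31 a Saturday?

3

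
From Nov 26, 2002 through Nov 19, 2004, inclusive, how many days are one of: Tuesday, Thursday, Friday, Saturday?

Nov 26, 2002 is a Tuesday.
That's 725 days from start to end, counting both.
725 = 7 × 103 + 4, so there are 103 full weeks plus 4 extra days.
Each full week contributes 4 days from the set (Tue, Thu, Fri, Sat): 103 × 4 = 412.
The 4 extra days are Tue, Wed, Thu, Fri — 3 of them qualify.
Total: 412 + 3 = 415.

415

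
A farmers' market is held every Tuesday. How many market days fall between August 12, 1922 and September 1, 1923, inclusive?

August 12, 1922 is a Saturday.
That's 386 days from start to end, counting both.
386 = 7 × 55 + 1, so there are 55 full weeks plus 1 extra day.
Each full week contributes one Tuesday: 55 so far.
The 1 extra day is Saturday — none qualify.
Total: 55 + 0 = 55.

55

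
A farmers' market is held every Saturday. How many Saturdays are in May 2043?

May 1, 2043 is a Friday.
The range spans 31 days (inclusive of both endpoints).
31 = 7 × 4 + 3, so there are 4 full weeks plus 3 extra days.
Each full week contributes one Saturday: 4 so far.
The 3 extra days are Fri, Sat, Sun — 1 of them qualifies.
Total: 4 + 1 = 5.

5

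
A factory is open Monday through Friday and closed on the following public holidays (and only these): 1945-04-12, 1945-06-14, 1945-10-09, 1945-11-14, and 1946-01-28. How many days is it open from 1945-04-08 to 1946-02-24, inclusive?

225

1945-04-08 is a Sunday.
From 1945-04-08 to 1946-02-24 is 323 days inclusive.
323 = 7 × 46 + 1, so there are 46 full weeks plus 1 extra day.
Each full week contributes 5 weekdays (Mon–Fri): 46 × 5 = 230.
The 1 extra day is Sun — none qualify.
Total: 230 + 0 = 230.
Holidays: 1945-04-12 (Thu); 1945-06-14 (Thu); 1945-10-09 (Tue); 1945-11-14 (Wed); 1946-01-28 (Mon).
All 5 holidays fall on weekdays, so subtract 5.
Business days: 230 − 5 = 225.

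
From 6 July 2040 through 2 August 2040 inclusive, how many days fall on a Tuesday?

6 July 2040 is a Friday.
That's 28 days from start to end, counting both.
28 = 7 × 4, so the span is exactly 4 full weeks.
Each full week contributes one Tuesday: 4 so far.
Total: 4.

4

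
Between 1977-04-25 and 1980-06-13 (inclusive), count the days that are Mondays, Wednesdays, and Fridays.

492

1977-04-25 is a Monday.
The range spans 1146 days (inclusive of both endpoints).
1146 = 7 × 163 + 5, so there are 163 full weeks plus 5 extra days.
Each full week contributes 3 days from the set (Mon, Wed, Fri): 163 × 3 = 489.
The 5 extra days are Mon, Tue, Wed, Thu, Fri — 3 of them qualify.
Total: 489 + 3 = 492.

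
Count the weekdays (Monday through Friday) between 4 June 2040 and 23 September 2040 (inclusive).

80

4 June 2040 is a Monday.
That's 112 days from start to end, counting both.
112 = 7 × 16, so the span is exactly 16 full weeks.
Each full week contributes 5 weekdays (Mon–Fri): 16 × 5 = 80.
Total: 80.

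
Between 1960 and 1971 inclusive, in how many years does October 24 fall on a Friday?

1

Day of week of October 24 in each year:
1960: Mon, 1961: Tue, 1962: Wed, 1963: Thu, 1964: Sat, 1965: Sun, 1966: Mon, 1967: Tue, 1968: Thu, 1969: Fri ✓, 1970: Sat, 1971: Sun
Fridays: 1969.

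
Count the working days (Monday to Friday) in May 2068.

23

May 1, 2068 is a Tuesday.
From May 1, 2068 to May 31, 2068 is 31 days inclusive.
31 = 7 × 4 + 3, so there are 4 full weeks plus 3 extra days.
Each full week contributes 5 weekdays (Mon–Fri): 4 × 5 = 20.
The 3 extra days are Tuesday, Wednesday, Thursday — 3 of them qualify.
Total: 20 + 3 = 23.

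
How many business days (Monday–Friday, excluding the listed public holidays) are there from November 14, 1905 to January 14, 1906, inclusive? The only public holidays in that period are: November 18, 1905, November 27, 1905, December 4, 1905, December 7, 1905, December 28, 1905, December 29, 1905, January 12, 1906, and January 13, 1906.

38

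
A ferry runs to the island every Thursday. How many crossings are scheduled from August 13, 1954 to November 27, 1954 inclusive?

15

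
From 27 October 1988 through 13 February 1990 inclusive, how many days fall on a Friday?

27 October 1988 is a Thursday.
That's 475 days from start to end, counting both.
475 = 7 × 67 + 6, so there are 67 full weeks plus 6 extra days.
Each full week contributes one Friday: 67 so far.
The 6 extra days are Thu, Fri, Sat, Sun, Mon, Tue — 1 of them qualifies.
Total: 67 + 1 = 68.

68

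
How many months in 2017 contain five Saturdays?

4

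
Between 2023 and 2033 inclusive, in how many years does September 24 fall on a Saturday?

Day of week of September 24 in each year:
2023: Sun, 2024: Tue, 2025: Wed, 2026: Thu, 2027: Fri, 2028: Sun, 2029: Mon, 2030: Tue, 2031: Wed, 2032: Fri, 2033: Sat ✓
Saturdays: 2033.

1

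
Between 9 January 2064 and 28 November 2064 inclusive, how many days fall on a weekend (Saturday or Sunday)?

9 January 2064 is a Wednesday.
From 9 January 2064 to 28 November 2064 is 325 days inclusive.
325 = 7 × 46 + 3, so there are 46 full weeks plus 3 extra days.
Each full week contributes 2 weekend days (Sat, Sun): 46 × 2 = 92.
The 3 extra days are Wednesday, Thursday, Friday — none qualify.
Total: 92 + 0 = 92.

92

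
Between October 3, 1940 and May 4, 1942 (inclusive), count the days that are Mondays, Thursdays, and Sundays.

October 3, 1940 is a Thursday.
That's 579 days from start to end, counting both.
579 = 7 × 82 + 5, so there are 82 full weeks plus 5 extra days.
Each full week contributes 3 days from the set (Mon, Thu, Sun): 82 × 3 = 246.
The 5 extra days are Thu, Fri, Sat, Sun, Mon — 3 of them qualify.
Total: 246 + 3 = 249.

249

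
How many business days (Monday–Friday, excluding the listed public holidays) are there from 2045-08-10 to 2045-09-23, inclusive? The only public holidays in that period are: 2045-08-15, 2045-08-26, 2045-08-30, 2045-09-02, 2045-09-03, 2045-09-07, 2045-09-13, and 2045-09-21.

27 business days

2045-08-10 is a Thursday.
That's 45 days from start to end, counting both.
45 = 7 × 6 + 3, so there are 6 full weeks plus 3 extra days.
Each full week contributes 5 weekdays (Mon–Fri): 6 × 5 = 30.
The 3 extra days are Thursday, Friday, Saturday — 2 of them qualify.
Total: 30 + 2 = 32.
Holidays: 2045-08-15 (Tue); 2045-08-26 (Sat); 2045-08-30 (Wed); 2045-09-02 (Sat); 2045-09-03 (Sun); 2045-09-07 (Thu); 2045-09-13 (Wed); 2045-09-21 (Thu).
5 of the 8 holidays fall on weekdays; the rest are weekends and were already excluded.
Business days: 32 − 5 = 27.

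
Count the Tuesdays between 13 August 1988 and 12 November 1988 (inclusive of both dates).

13

13 August 1988 is a Saturday.
That's 92 days from start to end, counting both.
92 = 7 × 13 + 1, so there are 13 full weeks plus 1 extra day.
Each full week contributes one Tuesday: 13 so far.
The 1 extra day is Sat — none qualify.
Total: 13 + 0 = 13.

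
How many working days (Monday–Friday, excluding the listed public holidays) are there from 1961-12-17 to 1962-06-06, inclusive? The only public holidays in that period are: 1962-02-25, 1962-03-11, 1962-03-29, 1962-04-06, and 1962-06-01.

1961-12-17 is a Sunday.
From 1961-12-17 to 1962-06-06 is 172 days inclusive.
172 = 7 × 24 + 4, so there are 24 full weeks plus 4 extra days.
Each full week contributes 5 weekdays (Mon–Fri): 24 × 5 = 120.
The 4 extra days are Sunday, Monday, Tuesday, Wednesday — 3 of them qualify.
Total: 120 + 3 = 123.
Holidays: 1962-02-25 (Sun); 1962-03-11 (Sun); 1962-03-29 (Thu); 1962-04-06 (Fri); 1962-06-01 (Fri).
3 of the 5 holidays fall on weekdays; the rest are weekends and were already excluded.
Business days: 123 − 3 = 120.

120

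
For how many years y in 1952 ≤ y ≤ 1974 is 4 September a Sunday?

3

Day of week of September 4 in each year:
1952: Thu, 1953: Fri, 1954: Sat, 1955: Sun ✓, 1956: Tue, 1957: Wed, 1958: Thu, 1959: Fri, 1960: Sun ✓, 1961: Mon, 1962: Tue, 1963: Wed, 1964: Fri, 1965: Sat, 1966: Sun ✓, 1967: Mon, 1968: Wed, 1969: Thu, 1970: Fri, 1971: Sat, 1972: Mon, 1973: Tue, 1974: Wed
Sundays: 1955, 1960, 1966.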